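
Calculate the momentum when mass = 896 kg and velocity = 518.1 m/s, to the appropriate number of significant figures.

momentum = 896 kg × 518.1 m/s = 464217.6 kg·m/s.
896 has 3 significant figures; 518.1 has 4.
Division/multiplication keeps the fewest: 3 significant figures.
Rounded: 4.64 × 10⁵ kg·m/s.

4.64 × 10⁵ kg·m/s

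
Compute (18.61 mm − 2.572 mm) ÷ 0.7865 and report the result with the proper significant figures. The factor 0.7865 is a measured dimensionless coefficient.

20.39 mm

18.61 mm − 2.572 mm = 16.038 mm; the difference is limited to 2 decimal places (4 s.f.).
Carrying full precision, 16.038 ÷ 0.7865 = 20.3916083916… mm; 0.7865 has 4 s.f., so the result keeps min(4, 4) = 4 s.f.
Rounded to 4 significant figures: 20.39 mm.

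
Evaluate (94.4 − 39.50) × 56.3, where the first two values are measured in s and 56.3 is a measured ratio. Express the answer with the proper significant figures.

3.09 × 10³ s

94.4 s − 39.50 s = 54.90 s; the difference is limited to 1 decimal place (3 s.f.).
Carrying full precision, 54.90 × 56.3 = 3090.87 s; 56.3 has 3 s.f., so the result keeps min(3, 3) = 3 s.f.
Rounded to 3 significant figures: 3.09 × 10³ s.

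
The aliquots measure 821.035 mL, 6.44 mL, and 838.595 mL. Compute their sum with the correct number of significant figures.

1666.07 mL

821.035 mL + 6.44 mL + 838.595 mL = 1666.070 mL.
Addition/subtraction keeps the fewest decimal places: 821.035 → 3 decimal places, 6.44 → 2 decimal places, 838.595 → 3 decimal places; limit is 2.
Rounded to 2 decimal places: 1666.07 mL.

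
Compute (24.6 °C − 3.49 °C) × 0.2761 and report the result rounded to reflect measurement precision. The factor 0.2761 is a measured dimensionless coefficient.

5.83 °C

24.6 °C − 3.49 °C = 21.11 °C; the difference is limited to 1 decimal place (3 s.f.).
Carrying full precision, 21.11 × 0.2761 = 5.828471 °C; 0.2761 has 4 s.f., so the result keeps min(3, 4) = 3 s.f.
Rounded to 3 significant figures: 5.83 °C.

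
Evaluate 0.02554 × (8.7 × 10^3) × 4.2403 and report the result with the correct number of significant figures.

9.4 × 10^2

0.02554 × (8.7 × 10^3) × 4.2403 = 942.1861794
Multiplication/division keeps the fewest significant figures: 0.02554 → 4 s.f., 8.7 × 10^3 → 2 s.f., 4.2403 → 5 s.f.; limit is 2.
Rounded to 2 significant figures: 9.4 × 10^2.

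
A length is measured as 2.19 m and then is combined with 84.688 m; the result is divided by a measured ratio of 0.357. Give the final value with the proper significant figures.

243 m

2.19 m + 84.688 m = 86.878 m; the sum is limited to 2 decimal places (4 s.f.).
Carrying full precision, 86.878 ÷ 0.357 = 243.355742297… m; 0.357 has 3 s.f., so the result keeps min(4, 3) = 3 s.f.
Rounded to 3 significant figures: 243 m.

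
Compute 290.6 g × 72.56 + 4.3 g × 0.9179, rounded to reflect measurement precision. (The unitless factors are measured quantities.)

2.109 × 10^4 g

290.6 × 72.56 = 21085.936 → 2.109 × 10^4 g (4 s.f., last digit at the 10^1 place).
4.3 × 0.9179 = 3.94697 → 3.9 g (2 s.f., last digit at the 10^-1 place).
Sum: 21089.88297 g; keep the coarser place, 10^1.
Result: 2.109 × 10^4 g.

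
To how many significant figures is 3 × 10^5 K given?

3 × 10^5: in scientific notation every digit of the coefficient is significant.

1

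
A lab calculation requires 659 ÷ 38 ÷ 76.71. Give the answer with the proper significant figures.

0.23

659 ÷ 38 ÷ 76.71 = 0.226073592272…
Multiplication/division keeps the fewest significant figures: 659 → 3 s.f., 38 → 2 s.f., 76.71 → 4 s.f.; limit is 2.
Rounded to 2 significant figures: 0.23.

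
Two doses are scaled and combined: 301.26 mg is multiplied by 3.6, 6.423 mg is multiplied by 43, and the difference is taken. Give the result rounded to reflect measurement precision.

8 × 10^2 mg

301.26 × 3.6 = 1084.536 → 1.1 × 10^3 mg (2 s.f., last digit at the 10^2 place).
6.423 × 43 = 276.189 → 2.8 × 10^2 mg (2 s.f., last digit at the 10^1 place).
Difference: 808.347 mg; keep the coarser place, 10^2.
Result: 8 × 10^2 mg.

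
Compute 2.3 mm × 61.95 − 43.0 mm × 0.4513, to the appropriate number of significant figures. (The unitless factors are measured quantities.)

2.3 × 61.95 = 142.485 → 1.4 × 10^2 mm (2 s.f., last digit at the 10^1 place).
43.0 × 0.4513 = 19.4059 → 19.4 mm (3 s.f., last digit at the 10^-1 place).
Difference: 123.0791 mm; keep the coarser place, 10^1.
Result: 1.2 × 10^2 mm.

1.2 × 10^2 mm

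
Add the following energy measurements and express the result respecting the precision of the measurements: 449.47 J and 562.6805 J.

449.47 J + 562.6805 J = 1012.1505 J.
Addition/subtraction keeps the fewest decimal places: 449.47 → 2 decimal places, 562.6805 → 4 decimal places; limit is 2.
Rounded to 2 decimal places: 1.01215 × 10³ J.

1.01215 × 10³ J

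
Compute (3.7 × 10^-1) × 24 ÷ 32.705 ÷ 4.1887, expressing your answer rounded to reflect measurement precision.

0.065

(3.7 × 10^-1) × 24 ÷ 32.705 ÷ 4.1887 = 0.064821571489…
Multiplication/division keeps the fewest significant figures: 3.7 × 10^-1 → 2 s.f., 24 → 2 s.f., 32.705 → 5 s.f., 4.1887 → 5 s.f.; limit is 2.
Rounded to 2 significant figures: 0.065.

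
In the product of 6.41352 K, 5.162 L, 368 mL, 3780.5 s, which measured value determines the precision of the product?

368 mL

6.41352 K → 6 s.f.; 5.162 L → 4 s.f.; 368 mL → 3 s.f.; 3780.5 s → 5 s.f.
The fewest is 3 significant figures, from 368 mL.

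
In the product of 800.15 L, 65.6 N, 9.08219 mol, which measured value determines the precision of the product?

800.15 L → 5 s.f.; 65.6 N → 3 s.f.; 9.08219 mol → 6 s.f.
The fewest is 3 significant figures, from 65.6 N.

65.6 N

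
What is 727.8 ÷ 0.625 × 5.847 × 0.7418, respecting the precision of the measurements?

727.8 ÷ 0.625 × 5.847 × 0.7418 = 5050.70446061…
Multiplication/division keeps the fewest significant figures: 727.8 → 4 s.f., 0.625 → 3 s.f., 5.847 → 4 s.f., 0.7418 → 4 s.f.; limit is 3.
Rounded to 3 significant figures: 5.05 × 10³.

5.05 × 10³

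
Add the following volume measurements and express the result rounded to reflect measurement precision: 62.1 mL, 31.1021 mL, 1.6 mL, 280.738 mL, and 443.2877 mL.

62.1 mL + 31.1021 mL + 1.6 mL + 280.738 mL + 443.2877 mL = 818.8278 mL.
Addition/subtraction keeps the fewest decimal places: 62.1 → 1 decimal place, 31.1021 → 4 decimal places, 1.6 → 1 decimal place, 280.738 → 3 decimal places, 443.2877 → 4 decimal places; limit is 1.
Rounded to 1 decimal place: 818.8 mL.

818.8 mL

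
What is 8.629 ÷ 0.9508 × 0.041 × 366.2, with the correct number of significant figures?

1.4 × 10^2

8.629 ÷ 0.9508 × 0.041 × 366.2 = 136.26160265…
Multiplication/division keeps the fewest significant figures: 8.629 → 4 s.f., 0.9508 → 4 s.f., 0.041 → 2 s.f., 366.2 → 4 s.f.; limit is 2.
Rounded to 2 significant figures: 1.4 × 10^2.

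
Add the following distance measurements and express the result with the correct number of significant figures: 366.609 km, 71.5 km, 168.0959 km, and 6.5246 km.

612.7 km

366.609 km + 71.5 km + 168.0959 km + 6.5246 km = 612.7295 km.
Addition/subtraction keeps the fewest decimal places: 366.609 → 3 decimal places, 71.5 → 1 decimal place, 168.0959 → 4 decimal places, 6.5246 → 4 decimal places; limit is 1.
Rounded to 1 decimal place: 612.7 km.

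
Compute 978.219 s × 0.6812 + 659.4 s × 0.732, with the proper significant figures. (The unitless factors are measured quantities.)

978.219 × 0.6812 = 666.3627828 → 666.4 s (4 s.f., last digit at the 10^-1 place).
659.4 × 0.732 = 482.6808 → 483 s (3 s.f., last digit at the 10^0 place).
Sum: 1149.0435828 s; keep the coarser place, 10^0.
Result: 1149 s.

1149 s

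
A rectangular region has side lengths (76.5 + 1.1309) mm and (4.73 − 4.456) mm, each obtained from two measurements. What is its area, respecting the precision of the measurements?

76.5 + 1.1309 = 77.6309, limited to 1 d.p. → 3 s.f.; 4.73 − 4.456 = 0.274, limited to 2 d.p. → 2 s.f.
Carrying full precision, 77.6309 × 0.274 = 21.2708666; keep min(3, 2) = 2 s.f.
Rounded to 2 significant figures: 21 mm².

21 mm²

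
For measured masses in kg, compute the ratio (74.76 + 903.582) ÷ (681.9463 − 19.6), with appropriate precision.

74.76 + 903.582 = 978.342, limited to 2 d.p. → 5 s.f.; 681.9463 − 19.6 = 662.3463, limited to 1 d.p. → 4 s.f.
Carrying full precision, 978.342 ÷ 662.3463 = 1.4770853253…; keep min(5, 4) = 4 s.f.
Rounded to 4 significant figures: 1.477.

1.477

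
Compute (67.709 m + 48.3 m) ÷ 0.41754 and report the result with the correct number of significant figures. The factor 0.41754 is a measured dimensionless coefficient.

277.8 m

67.709 m + 48.3 m = 116.009 m; the sum is limited to 1 decimal place (4 s.f.).
Carrying full precision, 116.009 ÷ 0.41754 = 277.839248934… m; 0.41754 has 5 s.f., so the result keeps min(4, 5) = 4 s.f.
Rounded to 4 significant figures: 277.8 m.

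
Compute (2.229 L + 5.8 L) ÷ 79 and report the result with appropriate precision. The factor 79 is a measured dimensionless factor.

0.10 L

2.229 L + 5.8 L = 8.029 L; the sum is limited to 1 decimal place (2 s.f.).
Carrying full precision, 8.029 ÷ 79 = 0.101632911392… L; 79 has 2 s.f., so the result keeps min(2, 2) = 2 s.f.
Rounded to 2 significant figures: 0.10 L.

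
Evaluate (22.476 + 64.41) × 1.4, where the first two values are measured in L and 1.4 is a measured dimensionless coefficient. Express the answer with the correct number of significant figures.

1.2 × 10^2 L

22.476 L + 64.41 L = 86.886 L; the sum is limited to 2 decimal places (4 s.f.).
Carrying full precision, 86.886 × 1.4 = 121.6404 L; 1.4 has 2 s.f., so the result keeps min(4, 2) = 2 s.f.
Rounded to 2 significant figures: 1.2 × 10^2 L.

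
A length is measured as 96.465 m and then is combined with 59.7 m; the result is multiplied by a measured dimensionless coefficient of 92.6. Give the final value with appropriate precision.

96.465 m + 59.7 m = 156.165 m; the sum is limited to 1 decimal place (4 s.f.).
Carrying full precision, 156.165 × 92.6 = 14460.879 m; 92.6 has 3 s.f., so the result keeps min(4, 3) = 3 s.f.
Rounded to 3 significant figures: 1.45 × 10⁴ m.

1.45 × 10⁴ m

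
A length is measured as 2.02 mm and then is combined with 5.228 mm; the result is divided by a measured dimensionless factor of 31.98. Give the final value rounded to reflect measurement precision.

2.02 mm + 5.228 mm = 7.248 mm; the sum is limited to 2 decimal places (3 s.f.).
Carrying full precision, 7.248 ÷ 31.98 = 0.226641651032… mm; 31.98 has 4 s.f., so the result keeps min(3, 4) = 3 s.f.
Rounded to 3 significant figures: 0.227 mm.

0.227 mm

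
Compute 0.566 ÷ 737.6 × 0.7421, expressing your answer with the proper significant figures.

0.566 ÷ 737.6 × 0.7421 = 0.000569453091106…
Multiplication/division keeps the fewest significant figures: 0.566 → 3 s.f., 737.6 → 4 s.f., 0.7421 → 4 s.f.; limit is 3.
Rounded to 3 significant figures: 5.69 × 10⁻⁴.

5.69 × 10⁻⁴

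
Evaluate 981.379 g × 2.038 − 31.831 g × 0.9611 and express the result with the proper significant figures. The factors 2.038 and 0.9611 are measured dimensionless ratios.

981.379 × 2.038 = 2000.050402 → 2000. g (4 s.f., last digit at the 10^0 place).
31.831 × 0.9611 = 30.5927741 → 30.59 g (4 s.f., last digit at the 10^-2 place).
Difference: 1969.4576279 g; keep the coarser place, 10^0.
Result: 1969 g.

1969 g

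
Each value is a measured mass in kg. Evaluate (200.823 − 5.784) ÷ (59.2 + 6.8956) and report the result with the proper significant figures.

2.95

200.823 − 5.784 = 195.039, limited to 3 d.p. → 6 s.f.; 59.2 + 6.8956 = 66.0956, limited to 1 d.p. → 3 s.f.
Carrying full precision, 195.039 ÷ 66.0956 = 2.95086208462…; keep min(6, 3) = 3 s.f.
Rounded to 3 significant figures: 2.95.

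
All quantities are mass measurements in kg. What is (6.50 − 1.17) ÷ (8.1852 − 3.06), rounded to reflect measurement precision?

1.04

6.50 − 1.17 = 5.33, limited to 2 d.p. → 3 s.f.; 8.1852 − 3.06 = 5.1252, limited to 2 d.p. → 3 s.f.
Carrying full precision, 5.33 ÷ 5.1252 = 1.03995941622…; keep min(3, 3) = 3 s.f.
Rounded to 3 significant figures: 1.04.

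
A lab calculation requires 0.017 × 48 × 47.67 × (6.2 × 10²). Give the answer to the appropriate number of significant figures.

0.017 × 48 × 47.67 × (6.2 × 10²) = 24117.2064
Multiplication/division keeps the fewest significant figures: 0.017 → 2 s.f., 48 → 2 s.f., 47.67 → 4 s.f., 6.2 × 10² → 2 s.f.; limit is 2.
Rounded to 2 significant figures: 2.4 × 10⁴.

2.4 × 10⁴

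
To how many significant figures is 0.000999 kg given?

0.000999: leading zeros are not significant.

3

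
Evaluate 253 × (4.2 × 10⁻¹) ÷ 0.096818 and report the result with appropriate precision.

253 × (4.2 × 10⁻¹) ÷ 0.096818 = 1097.52318784…
Multiplication/division keeps the fewest significant figures: 253 → 3 s.f., 4.2 × 10⁻¹ → 2 s.f., 0.096818 → 5 s.f.; limit is 2.
Rounded to 2 significant figures: 1.1 × 10³.

1.1 × 10³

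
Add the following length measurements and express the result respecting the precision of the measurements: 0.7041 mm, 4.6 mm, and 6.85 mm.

12.2 mm

0.7041 mm + 4.6 mm + 6.85 mm = 12.1541 mm.
Addition/subtraction keeps the fewest decimal places: 0.7041 → 4 decimal places, 4.6 → 1 decimal place, 6.85 → 2 decimal places; limit is 1.
Rounded to 1 decimal place: 12.2 mm.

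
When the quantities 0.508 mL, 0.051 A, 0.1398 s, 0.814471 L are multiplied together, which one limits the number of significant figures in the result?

0.051 A

0.508 mL → 3 s.f.; 0.051 A → 2 s.f.; 0.1398 s → 4 s.f.; 0.814471 L → 6 s.f.
The fewest is 2 significant figures, from 0.051 A.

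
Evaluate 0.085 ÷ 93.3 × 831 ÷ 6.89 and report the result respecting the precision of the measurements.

0.085 ÷ 93.3 × 831 ÷ 6.89 = 0.109880109577…
Multiplication/division keeps the fewest significant figures: 0.085 → 2 s.f., 93.3 → 3 s.f., 831 → 3 s.f., 6.89 → 3 s.f.; limit is 2.
Rounded to 2 significant figures: 1.1 × 10^-1.

1.1 × 10^-1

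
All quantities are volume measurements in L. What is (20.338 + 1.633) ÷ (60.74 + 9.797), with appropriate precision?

0.3115

20.338 + 1.633 = 21.971, limited to 3 d.p. → 5 s.f.; 60.74 + 9.797 = 70.537, limited to 2 d.p. → 4 s.f.
Carrying full precision, 21.971 ÷ 70.537 = 0.311481917292…; keep min(5, 4) = 4 s.f.
Rounded to 4 significant figures: 0.3115.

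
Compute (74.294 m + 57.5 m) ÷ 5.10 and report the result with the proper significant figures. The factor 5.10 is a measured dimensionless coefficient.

74.294 m + 57.5 m = 131.794 m; the sum is limited to 1 decimal place (4 s.f.).
Carrying full precision, 131.794 ÷ 5.10 = 25.8419607843… m; 5.10 has 3 s.f., so the result keeps min(4, 3) = 3 s.f.
Rounded to 3 significant figures: 25.8 m.

25.8 m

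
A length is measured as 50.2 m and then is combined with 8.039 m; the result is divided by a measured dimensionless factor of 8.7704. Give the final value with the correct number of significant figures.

6.64 m

50.2 m + 8.039 m = 58.239 m; the sum is limited to 1 decimal place (3 s.f.).
Carrying full precision, 58.239 ÷ 8.7704 = 6.64040408647… m; 8.7704 has 5 s.f., so the result keeps min(3, 5) = 3 s.f.
Rounded to 3 significant figures: 6.64 m.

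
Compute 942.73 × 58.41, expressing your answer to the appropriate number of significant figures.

942.73 × 58.41 = 55064.8593
Multiplication/division keeps the fewest significant figures: 942.73 → 5 s.f., 58.41 → 4 s.f.; limit is 4.
Rounded to 4 significant figures: 5.506 × 10⁴.

5.506 × 10⁴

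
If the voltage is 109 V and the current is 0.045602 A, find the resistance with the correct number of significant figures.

resistance = 109 V ÷ 0.045602 A = 2390.24604184… Ω.
109 has 3 significant figures; 0.045602 has 5.
Division/multiplication keeps the fewest: 3 significant figures.
Rounded: 2.39 × 10³ Ω.

2.39 × 10³ Ω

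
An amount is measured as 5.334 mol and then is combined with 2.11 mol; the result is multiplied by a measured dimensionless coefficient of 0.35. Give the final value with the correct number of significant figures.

2.6 mol

5.334 mol + 2.11 mol = 7.444 mol; the sum is limited to 2 decimal places (3 s.f.).
Carrying full precision, 7.444 × 0.35 = 2.6054 mol; 0.35 has 2 s.f., so the result keeps min(3, 2) = 2 s.f.
Rounded to 2 significant figures: 2.6 mol.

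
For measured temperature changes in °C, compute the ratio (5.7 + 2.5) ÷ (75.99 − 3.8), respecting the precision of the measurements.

5.7 + 2.5 = 8.2, limited to 1 d.p. → 2 s.f.; 75.99 − 3.8 = 72.19, limited to 1 d.p. → 3 s.f.
Carrying full precision, 8.2 ÷ 72.19 = 0.11358913977…; keep min(2, 3) = 2 s.f.
Rounded to 2 significant figures: 0.11.

0.11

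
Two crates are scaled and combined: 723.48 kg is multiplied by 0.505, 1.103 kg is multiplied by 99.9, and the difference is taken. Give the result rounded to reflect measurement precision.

255 kg

723.48 × 0.505 = 365.3574 → 365 kg (3 s.f., last digit at the 10^0 place).
1.103 × 99.9 = 110.1897 → 1.10 × 10^2 kg (3 s.f., last digit at the 10^0 place).
Difference: 255.1677 kg; keep the coarser place, 10^0.
Result: 255 kg.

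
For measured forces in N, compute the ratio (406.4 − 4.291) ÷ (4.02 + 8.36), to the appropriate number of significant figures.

406.4 − 4.291 = 402.109, limited to 1 d.p. → 4 s.f.; 4.02 + 8.36 = 12.38, limited to 2 d.p. → 4 s.f.
Carrying full precision, 402.109 ÷ 12.38 = 32.4805331179…; keep min(4, 4) = 4 s.f.
Rounded to 4 significant figures: 32.48.

32.48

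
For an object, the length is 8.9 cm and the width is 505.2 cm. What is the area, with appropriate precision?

4.5 × 10³ cm²

area = 8.9 cm × 505.2 cm = 4496.28 cm².
8.9 has 2 significant figures; 505.2 has 4.
Division/multiplication keeps the fewest: 2 significant figures.
Rounded: 4.5 × 10³ cm².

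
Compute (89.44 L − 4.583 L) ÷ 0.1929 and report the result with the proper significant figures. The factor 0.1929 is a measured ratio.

439.9 L

89.44 L − 4.583 L = 84.857 L; the difference is limited to 2 decimal places (4 s.f.).
Carrying full precision, 84.857 ÷ 0.1929 = 439.90150337… L; 0.1929 has 4 s.f., so the result keeps min(4, 4) = 4 s.f.
Rounded to 4 significant figures: 439.9 L.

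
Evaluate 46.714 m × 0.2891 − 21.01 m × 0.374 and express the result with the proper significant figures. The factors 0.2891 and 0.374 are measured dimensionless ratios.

5.65 m

46.714 × 0.2891 = 13.5050174 → 13.51 m (4 s.f., last digit at the 10^-2 place).
21.01 × 0.374 = 7.85774 → 7.86 m (3 s.f., last digit at the 10^-2 place).
Difference: 5.6472774 m; keep the coarser place, 10^-2.
Result: 5.65 m.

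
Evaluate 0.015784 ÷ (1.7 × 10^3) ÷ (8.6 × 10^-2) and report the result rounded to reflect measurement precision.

1.1 × 10^-4

0.015784 ÷ (1.7 × 10^3) ÷ (8.6 × 10^-2) = 0.000107961696306…
Multiplication/division keeps the fewest significant figures: 0.015784 → 5 s.f., 1.7 × 10^3 → 2 s.f., 8.6 × 10^-2 → 2 s.f.; limit is 2.
Rounded to 2 significant figures: 1.1 × 10^-4.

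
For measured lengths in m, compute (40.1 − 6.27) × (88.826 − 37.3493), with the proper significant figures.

40.1 − 6.27 = 33.83, limited to 1 d.p. → 3 s.f.; 88.826 − 37.3493 = 51.4767, limited to 3 d.p. → 5 s.f.
Carrying full precision, 33.83 × 51.4767 = 1741.456761; keep min(3, 5) = 3 s.f.
Rounded to 3 significant figures: 1.74 × 10^3 m².

1.74 × 10^3 m²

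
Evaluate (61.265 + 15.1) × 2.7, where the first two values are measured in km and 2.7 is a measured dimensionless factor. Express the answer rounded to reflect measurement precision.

2.1 × 10^2 km

61.265 km + 15.1 km = 76.365 km; the sum is limited to 1 decimal place (3 s.f.).
Carrying full precision, 76.365 × 2.7 = 206.1855 km; 2.7 has 2 s.f., so the result keeps min(3, 2) = 2 s.f.
Rounded to 2 significant figures: 2.1 × 10^2 km.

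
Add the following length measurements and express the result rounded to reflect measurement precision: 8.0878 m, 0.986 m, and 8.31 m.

8.0878 m + 0.986 m + 8.31 m = 17.3838 m.
Addition/subtraction keeps the fewest decimal places: 8.0878 → 4 decimal places, 0.986 → 3 decimal places, 8.31 → 2 decimal places; limit is 2.
Rounded to 2 decimal places: 17.38 m.

17.38 m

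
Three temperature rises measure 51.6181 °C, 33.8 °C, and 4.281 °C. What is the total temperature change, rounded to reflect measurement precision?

89.7 °C

51.6181 °C + 33.8 °C + 4.281 °C = 89.6991 °C.
Addition/subtraction keeps the fewest decimal places: 51.6181 → 4 decimal places, 33.8 → 1 decimal place, 4.281 → 3 decimal places; limit is 1.
Rounded to 1 decimal place: 89.7 °C.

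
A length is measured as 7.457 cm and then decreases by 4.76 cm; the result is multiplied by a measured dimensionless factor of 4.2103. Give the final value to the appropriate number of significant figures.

7.457 cm − 4.76 cm = 2.697 cm; the difference is limited to 2 decimal places (3 s.f.).
Carrying full precision, 2.697 × 4.2103 = 11.3551791 cm; 4.2103 has 5 s.f., so the result keeps min(3, 5) = 3 s.f.
Rounded to 3 significant figures: 11.4 cm.

11.4 cm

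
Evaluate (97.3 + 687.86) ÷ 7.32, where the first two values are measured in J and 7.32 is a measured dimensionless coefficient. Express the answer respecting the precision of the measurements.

97.3 J + 687.86 J = 785.16 J; the sum is limited to 1 decimal place (4 s.f.).
Carrying full precision, 785.16 ÷ 7.32 = 107.262295082… J; 7.32 has 3 s.f., so the result keeps min(4, 3) = 3 s.f.
Rounded to 3 significant figures: 107 J.

107 J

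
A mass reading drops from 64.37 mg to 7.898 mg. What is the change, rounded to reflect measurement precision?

56.47 mg

64.37 mg − 7.898 mg = 56.472 mg.
Addition/subtraction keeps the fewest decimal places: 64.37 → 2 decimal places, 7.898 → 3 decimal places; limit is 2.
Rounded to 2 decimal places: 56.47 mg.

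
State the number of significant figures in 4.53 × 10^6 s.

4.53 × 10^6: in scientific notation every digit of the coefficient is significant.

3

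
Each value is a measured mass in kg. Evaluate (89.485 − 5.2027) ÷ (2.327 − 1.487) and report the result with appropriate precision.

1.00 × 10²

89.485 − 5.2027 = 84.2823, limited to 3 d.p. → 5 s.f.; 2.327 − 1.487 = 0.840, limited to 3 d.p. → 3 s.f.
Carrying full precision, 84.2823 ÷ 0.840 = 100.336071429…; keep min(5, 3) = 3 s.f.
Rounded to 3 significant figures: 1.00 × 10².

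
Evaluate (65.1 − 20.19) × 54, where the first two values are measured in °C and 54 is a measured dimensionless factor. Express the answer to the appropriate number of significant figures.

65.1 °C − 20.19 °C = 44.91 °C; the difference is limited to 1 decimal place (3 s.f.).
Carrying full precision, 44.91 × 54 = 2425.14 °C; 54 has 2 s.f., so the result keeps min(3, 2) = 2 s.f.
Rounded to 2 significant figures: 2.4 × 10^3 °C.

2.4 × 10^3 °C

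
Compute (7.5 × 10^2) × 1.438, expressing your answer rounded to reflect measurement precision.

(7.5 × 10^2) × 1.438 = 1078.5
Multiplication/division keeps the fewest significant figures: 7.5 × 10^2 → 2 s.f., 1.438 → 4 s.f.; limit is 2.
Rounded to 2 significant figures: 1.1 × 10^3.

1.1 × 10^3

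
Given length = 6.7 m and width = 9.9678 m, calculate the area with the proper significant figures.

67 m²

area = 6.7 m × 9.9678 m = 66.78426 m².
6.7 has 2 significant figures; 9.9678 has 5.
Division/multiplication keeps the fewest: 2 significant figures.
Rounded: 67 m².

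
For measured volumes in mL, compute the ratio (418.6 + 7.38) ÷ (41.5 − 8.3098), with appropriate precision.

12.8

418.6 + 7.38 = 425.98, limited to 1 d.p. → 4 s.f.; 41.5 − 8.3098 = 33.1902, limited to 1 d.p. → 3 s.f.
Carrying full precision, 425.98 ÷ 33.1902 = 12.8345113919…; keep min(4, 3) = 3 s.f.
Rounded to 3 significant figures: 12.8.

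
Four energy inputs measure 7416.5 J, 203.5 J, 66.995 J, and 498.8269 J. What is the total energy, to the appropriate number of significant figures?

8185.8 J

7416.5 J + 203.5 J + 66.995 J + 498.8269 J = 8185.8219 J.
Addition/subtraction keeps the fewest decimal places: 7416.5 → 1 decimal place, 203.5 → 1 decimal place, 66.995 → 3 decimal places, 498.8269 → 4 decimal places; limit is 1.
Rounded to 1 decimal place: 8185.8 J.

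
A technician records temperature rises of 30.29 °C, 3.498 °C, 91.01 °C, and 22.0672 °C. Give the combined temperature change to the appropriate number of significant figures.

30.29 °C + 3.498 °C + 91.01 °C + 22.0672 °C = 146.8652 °C.
Addition/subtraction keeps the fewest decimal places: 30.29 → 2 decimal places, 3.498 → 3 decimal places, 91.01 → 2 decimal places, 22.0672 → 4 decimal places; limit is 2.
Rounded to 2 decimal places: 146.87 °C.

146.87 °C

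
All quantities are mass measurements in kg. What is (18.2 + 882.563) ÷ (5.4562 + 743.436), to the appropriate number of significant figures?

18.2 + 882.563 = 900.763, limited to 1 d.p. → 4 s.f.; 5.4562 + 743.436 = 748.8922, limited to 3 d.p. → 6 s.f.
Carrying full precision, 900.763 ÷ 748.8922 = 1.20279394017…; keep min(4, 6) = 4 s.f.
Rounded to 4 significant figures: 1.203.

1.203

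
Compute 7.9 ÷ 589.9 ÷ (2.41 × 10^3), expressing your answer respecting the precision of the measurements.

5.6 × 10^-6

7.9 ÷ 589.9 ÷ (2.41 × 10^3) = 0.00000555688811452…
Multiplication/division keeps the fewest significant figures: 7.9 → 2 s.f., 589.9 → 4 s.f., 2.41 × 10^3 → 3 s.f.; limit is 2.
Rounded to 2 significant figures: 5.6 × 10^-6.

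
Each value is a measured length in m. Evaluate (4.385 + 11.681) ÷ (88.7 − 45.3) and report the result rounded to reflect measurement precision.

0.370

4.385 + 11.681 = 16.066, limited to 3 d.p. → 5 s.f.; 88.7 − 45.3 = 43.4, limited to 1 d.p. → 3 s.f.
Carrying full precision, 16.066 ÷ 43.4 = 0.370184331797…; keep min(5, 3) = 3 s.f.
Rounded to 3 significant figures: 0.370.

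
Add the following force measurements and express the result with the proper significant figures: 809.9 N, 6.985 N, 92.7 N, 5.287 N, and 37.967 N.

809.9 N + 6.985 N + 92.7 N + 5.287 N + 37.967 N = 952.839 N.
Addition/subtraction keeps the fewest decimal places: 809.9 → 1 decimal place, 6.985 → 3 decimal places, 92.7 → 1 decimal place, 5.287 → 3 decimal places, 37.967 → 3 decimal places; limit is 1.
Rounded to 1 decimal place: 952.8 N.

952.8 N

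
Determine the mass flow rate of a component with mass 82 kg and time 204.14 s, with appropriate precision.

mass flow rate = 82 kg ÷ 204.14 s = 0.401685118056… kg/s.
82 has 2 significant figures; 204.14 has 5.
Division/multiplication keeps the fewest: 2 significant figures.
Rounded: 0.40 kg/s.

0.40 kg/s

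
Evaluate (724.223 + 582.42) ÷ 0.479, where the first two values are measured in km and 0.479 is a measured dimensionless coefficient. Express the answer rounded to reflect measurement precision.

724.223 km + 582.42 km = 1306.643 km; the sum is limited to 2 decimal places (6 s.f.).
Carrying full precision, 1306.643 ÷ 0.479 = 2727.8559499… km; 0.479 has 3 s.f., so the result keeps min(6, 3) = 3 s.f.
Rounded to 3 significant figures: 2.73 × 10^3 km.

2.73 × 10^3 km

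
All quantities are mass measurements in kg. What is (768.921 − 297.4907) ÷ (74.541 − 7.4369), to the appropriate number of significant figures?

7.0254

768.921 − 297.4907 = 471.4303, limited to 3 d.p. → 6 s.f.; 74.541 − 7.4369 = 67.1041, limited to 3 d.p. → 5 s.f.
Carrying full precision, 471.4303 ÷ 67.1041 = 7.025357616…; keep min(6, 5) = 5 s.f.
Rounded to 5 significant figures: 7.0254.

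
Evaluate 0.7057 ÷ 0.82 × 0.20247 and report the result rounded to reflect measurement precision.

0.7057 ÷ 0.82 × 0.20247 = 0.174247657317…
Multiplication/division keeps the fewest significant figures: 0.7057 → 4 s.f., 0.82 → 2 s.f., 0.20247 → 5 s.f.; limit is 2.
Rounded to 2 significant figures: 0.17.

0.17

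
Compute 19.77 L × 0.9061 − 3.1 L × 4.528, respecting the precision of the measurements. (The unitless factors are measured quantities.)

19.77 × 0.9061 = 17.913597 → 17.91 L (4 s.f., last digit at the 10^-2 place).
3.1 × 4.528 = 14.0368 → 14 L (2 s.f., last digit at the 10^0 place).
Difference: 3.876797 L; keep the coarser place, 10^0.
Result: 4 L.

4 L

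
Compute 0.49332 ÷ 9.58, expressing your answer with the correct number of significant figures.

0.49332 ÷ 9.58 = 0.0514947807933…
Multiplication/division keeps the fewest significant figures: 0.49332 → 5 s.f., 9.58 → 3 s.f.; limit is 3.
Rounded to 3 significant figures: 0.0515.

0.0515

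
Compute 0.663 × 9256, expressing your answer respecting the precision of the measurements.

6.14 × 10³

0.663 × 9256 = 6136.728
Multiplication/division keeps the fewest significant figures: 0.663 → 3 s.f., 9256 → 4 s.f.; limit is 3.
Rounded to 3 significant figures: 6.14 × 10³.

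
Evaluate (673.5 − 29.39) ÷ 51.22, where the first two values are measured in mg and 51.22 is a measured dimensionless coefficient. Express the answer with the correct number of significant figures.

673.5 mg − 29.39 mg = 644.11 mg; the difference is limited to 1 decimal place (4 s.f.).
Carrying full precision, 644.11 ÷ 51.22 = 12.575361187… mg; 51.22 has 4 s.f., so the result keeps min(4, 4) = 4 s.f.
Rounded to 4 significant figures: 12.58 mg.

12.58 mg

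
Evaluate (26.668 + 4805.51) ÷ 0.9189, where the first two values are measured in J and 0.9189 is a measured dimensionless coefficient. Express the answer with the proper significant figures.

26.668 J + 4805.51 J = 4832.178 J; the sum is limited to 2 decimal places (6 s.f.).
Carrying full precision, 4832.178 ÷ 0.9189 = 5258.65491348… J; 0.9189 has 4 s.f., so the result keeps min(6, 4) = 4 s.f.
Rounded to 4 significant figures: 5259 J.

5259 J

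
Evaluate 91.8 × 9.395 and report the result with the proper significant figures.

8.62 × 10^2

91.8 × 9.395 = 862.461
Multiplication/division keeps the fewest significant figures: 91.8 → 3 s.f., 9.395 → 4 s.f.; limit is 3.
Rounded to 3 significant figures: 8.62 × 10^2.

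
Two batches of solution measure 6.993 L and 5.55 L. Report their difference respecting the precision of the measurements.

1.44 L

6.993 L − 5.55 L = 1.443 L.
Addition/subtraction keeps the fewest decimal places: 6.993 → 3 decimal places, 5.55 → 2 decimal places; limit is 2.
Rounded to 2 decimal places: 1.44 L.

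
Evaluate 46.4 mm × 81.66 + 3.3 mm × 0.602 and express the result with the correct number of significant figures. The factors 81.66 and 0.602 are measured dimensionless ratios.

3.79 × 10³ mm

46.4 × 81.66 = 3789.024 → 3.79 × 10³ mm (3 s.f., last digit at the 10^1 place).
3.3 × 0.602 = 1.9866 → 2.0 mm (2 s.f., last digit at the 10^-1 place).
Sum: 3791.0106 mm; keep the coarser place, 10^1.
Result: 3.79 × 10³ mm.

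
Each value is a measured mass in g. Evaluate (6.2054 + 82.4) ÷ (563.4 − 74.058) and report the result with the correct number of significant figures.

0.181

6.2054 + 82.4 = 88.6054, limited to 1 d.p. → 3 s.f.; 563.4 − 74.058 = 489.342, limited to 1 d.p. → 4 s.f.
Carrying full precision, 88.6054 ÷ 489.342 = 0.181070498751…; keep min(3, 4) = 3 s.f.
Rounded to 3 significant figures: 0.181.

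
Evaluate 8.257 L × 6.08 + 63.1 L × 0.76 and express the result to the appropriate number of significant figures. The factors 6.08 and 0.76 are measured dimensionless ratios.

8.257 × 6.08 = 50.20256 → 50.2 L (3 s.f., last digit at the 10^-1 place).
63.1 × 0.76 = 47.956 → 48 L (2 s.f., last digit at the 10^0 place).
Sum: 98.15856 L; keep the coarser place, 10^0.
Result: 98 L.

98 L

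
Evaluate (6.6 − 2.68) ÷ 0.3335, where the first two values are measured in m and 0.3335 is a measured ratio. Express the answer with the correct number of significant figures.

6.6 m − 2.68 m = 3.92 m; the difference is limited to 1 decimal place (2 s.f.).
Carrying full precision, 3.92 ÷ 0.3335 = 11.7541229385… m; 0.3335 has 4 s.f., so the result keeps min(2, 4) = 2 s.f.
Rounded to 2 significant figures: 12 m.

12 m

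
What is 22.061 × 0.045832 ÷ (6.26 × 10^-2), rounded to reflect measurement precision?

16.2

22.061 × 0.045832 ÷ (6.26 × 10^-2) = 16.1517532268…
Multiplication/division keeps the fewest significant figures: 22.061 → 5 s.f., 0.045832 → 5 s.f., 6.26 × 10^-2 → 3 s.f.; limit is 3.
Rounded to 3 significant figures: 16.2.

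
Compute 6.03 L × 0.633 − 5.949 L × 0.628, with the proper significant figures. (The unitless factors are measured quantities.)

6.03 × 0.633 = 3.81699 → 3.82 L (3 s.f., last digit at the 10^-2 place).
5.949 × 0.628 = 3.735972 → 3.74 L (3 s.f., last digit at the 10^-2 place).
Difference: 0.081018 L; keep the coarser place, 10^-2.
Result: 0.08 L.

0.08 L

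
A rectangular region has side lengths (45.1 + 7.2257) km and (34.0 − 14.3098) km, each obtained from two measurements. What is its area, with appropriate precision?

1.03 × 10^3 km²

45.1 + 7.2257 = 52.3257, limited to 1 d.p. → 3 s.f.; 34.0 − 14.3098 = 19.6902, limited to 1 d.p. → 3 s.f.
Carrying full precision, 52.3257 × 19.6902 = 1030.30349814; keep min(3, 3) = 3 s.f.
Rounded to 3 significant figures: 1.03 × 10^3 km².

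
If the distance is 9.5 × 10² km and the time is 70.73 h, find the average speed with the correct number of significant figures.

average speed = 9.5 × 10² km ÷ 70.73 h = 13.431358688… km/h.
9.5 × 10² has 2 significant figures; 70.73 has 4.
Division/multiplication keeps the fewest: 2 significant figures.
Rounded: 13 km/h.

13 km/h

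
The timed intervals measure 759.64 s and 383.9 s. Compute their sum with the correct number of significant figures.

1143.5 s

759.64 s + 383.9 s = 1143.54 s.
Addition/subtraction keeps the fewest decimal places: 759.64 → 2 decimal places, 383.9 → 1 decimal place; limit is 1.
Rounded to 1 decimal place: 1143.5 s.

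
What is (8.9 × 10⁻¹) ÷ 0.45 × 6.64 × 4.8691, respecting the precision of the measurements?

64

(8.9 × 10⁻¹) ÷ 0.45 × 6.64 × 4.8691 = 63.9431852444…
Multiplication/division keeps the fewest significant figures: 8.9 × 10⁻¹ → 2 s.f., 0.45 → 2 s.f., 6.64 → 3 s.f., 4.8691 → 5 s.f.; limit is 2.
Rounded to 2 significant figures: 64.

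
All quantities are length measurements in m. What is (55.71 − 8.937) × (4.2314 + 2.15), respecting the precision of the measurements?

55.71 − 8.937 = 46.773, limited to 2 d.p. → 4 s.f.; 4.2314 + 2.15 = 6.3814, limited to 2 d.p. → 3 s.f.
Carrying full precision, 46.773 × 6.3814 = 298.4772222; keep min(4, 3) = 3 s.f.
Rounded to 3 significant figures: 298 m².

298 m²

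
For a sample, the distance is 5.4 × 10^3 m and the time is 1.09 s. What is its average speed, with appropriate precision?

average speed = 5.4 × 10^3 m ÷ 1.09 s = 4954.12844037… m/s.
5.4 × 10^3 has 2 significant figures; 1.09 has 3.
Division/multiplication keeps the fewest: 2 significant figures.
Rounded: 5.0 × 10^3 m/s.

5.0 × 10^3 m/s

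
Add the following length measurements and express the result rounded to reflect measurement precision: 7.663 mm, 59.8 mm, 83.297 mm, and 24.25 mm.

1.750 × 10² mm

7.663 mm + 59.8 mm + 83.297 mm + 24.25 mm = 175.010 mm.
Addition/subtraction keeps the fewest decimal places: 7.663 → 3 decimal places, 59.8 → 1 decimal place, 83.297 → 3 decimal places, 24.25 → 2 decimal places; limit is 1.
Rounded to 1 decimal place: 1.750 × 10² mm.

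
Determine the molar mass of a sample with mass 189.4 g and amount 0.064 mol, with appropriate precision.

3.0 × 10^3 g/mol

molar mass = 189.4 g ÷ 0.064 mol = 2959.375 g/mol.
189.4 has 4 significant figures; 0.064 has 2.
Division/multiplication keeps the fewest: 2 significant figures.
Rounded: 3.0 × 10^3 g/mol.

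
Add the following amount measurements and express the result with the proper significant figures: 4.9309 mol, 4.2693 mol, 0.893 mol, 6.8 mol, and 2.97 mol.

19.9 mol

4.9309 mol + 4.2693 mol + 0.893 mol + 6.8 mol + 2.97 mol = 19.8632 mol.
Addition/subtraction keeps the fewest decimal places: 4.9309 → 4 decimal places, 4.2693 → 4 decimal places, 0.893 → 3 decimal places, 6.8 → 1 decimal place, 2.97 → 2 decimal places; limit is 1.
Rounded to 1 decimal place: 19.9 mol.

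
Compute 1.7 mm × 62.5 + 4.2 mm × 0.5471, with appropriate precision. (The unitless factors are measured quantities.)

1.1 × 10² mm

1.7 × 62.5 = 106.25 → 1.1 × 10² mm (2 s.f., last digit at the 10^1 place).
4.2 × 0.5471 = 2.29782 → 2.3 mm (2 s.f., last digit at the 10^-1 place).
Sum: 108.54782 mm; keep the coarser place, 10^1.
Result: 1.1 × 10² mm.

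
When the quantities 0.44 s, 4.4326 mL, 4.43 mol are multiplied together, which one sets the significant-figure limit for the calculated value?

0.44 s

0.44 s → 2 s.f.; 4.4326 mL → 5 s.f.; 4.43 mol → 3 s.f.
The fewest is 2 significant figures, from 0.44 s.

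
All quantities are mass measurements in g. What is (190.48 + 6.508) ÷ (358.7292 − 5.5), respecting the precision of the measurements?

190.48 + 6.508 = 196.988, limited to 2 d.p. → 5 s.f.; 358.7292 − 5.5 = 353.2292, limited to 1 d.p. → 4 s.f.
Carrying full precision, 196.988 ÷ 353.2292 = 0.557677564595…; keep min(5, 4) = 4 s.f.
Rounded to 4 significant figures: 0.5577.

0.5577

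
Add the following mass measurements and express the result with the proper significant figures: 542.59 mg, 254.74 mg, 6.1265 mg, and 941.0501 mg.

1744.51 mg

542.59 mg + 254.74 mg + 6.1265 mg + 941.0501 mg = 1744.5066 mg.
Addition/subtraction keeps the fewest decimal places: 542.59 → 2 decimal places, 254.74 → 2 decimal places, 6.1265 → 4 decimal places, 941.0501 → 4 decimal places; limit is 2.
Rounded to 2 decimal places: 1744.51 mg.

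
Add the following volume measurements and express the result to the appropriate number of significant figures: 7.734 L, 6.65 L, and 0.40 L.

7.734 L + 6.65 L + 0.40 L = 14.784 L.
Addition/subtraction keeps the fewest decimal places: 7.734 → 3 decimal places, 6.65 → 2 decimal places, 0.40 → 2 decimal places; limit is 2.
Rounded to 2 decimal places: 14.78 L.

14.78 L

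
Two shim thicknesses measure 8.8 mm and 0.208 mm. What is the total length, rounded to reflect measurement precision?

9.0 mm

8.8 mm + 0.208 mm = 9.008 mm.
Addition/subtraction keeps the fewest decimal places: 8.8 → 1 decimal place, 0.208 → 3 decimal places; limit is 1.
Rounded to 1 decimal place: 9.0 mm.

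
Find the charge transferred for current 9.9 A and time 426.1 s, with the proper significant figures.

charge transferred = 9.9 A × 426.1 s = 4218.39 C.
9.9 has 2 significant figures; 426.1 has 4.
Division/multiplication keeps the fewest: 2 significant figures.
Rounded: 4.2 × 10³ C.

4.2 × 10³ C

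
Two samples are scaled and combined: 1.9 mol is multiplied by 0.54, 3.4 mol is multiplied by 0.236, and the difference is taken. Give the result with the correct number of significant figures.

1.9 × 0.54 = 1.026 → 1.0 mol (2 s.f., last digit at the 10^-1 place).
3.4 × 0.236 = 0.8024 → 0.80 mol (2 s.f., last digit at the 10^-2 place).
Difference: 0.2236 mol; keep the coarser place, 10^-1.
Result: 0.2 mol.

0.2 mol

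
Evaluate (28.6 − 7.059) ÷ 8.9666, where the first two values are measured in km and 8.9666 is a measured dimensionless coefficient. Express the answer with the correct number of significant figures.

28.6 km − 7.059 km = 21.541 km; the difference is limited to 1 decimal place (3 s.f.).
Carrying full precision, 21.541 ÷ 8.9666 = 2.40235986885… km; 8.9666 has 5 s.f., so the result keeps min(3, 5) = 3 s.f.
Rounded to 3 significant figures: 2.40 km.

2.40 km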